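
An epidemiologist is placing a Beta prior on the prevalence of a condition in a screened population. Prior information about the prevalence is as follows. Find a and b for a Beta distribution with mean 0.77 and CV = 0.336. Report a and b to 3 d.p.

a = 1.267, b = 0.379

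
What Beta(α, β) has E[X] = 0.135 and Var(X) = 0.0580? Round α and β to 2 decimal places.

α = 0.14, β = 0.88

Write ν = α+β; then α = μν and Var = μ(1−μ)/(ν+1).
ν = μ(1−μ)/Var − 1 = 0.116775/0.0580 − 1 = 1.0134.
α = 0.135·1.0134 = 0.14, β = 0.865·1.0134 = 0.88.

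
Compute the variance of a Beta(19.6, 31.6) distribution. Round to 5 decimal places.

0.00453

α+β = 51.2 and αβ = 619.36, so Var = αβ/[(α+β)²(α+β+1)] = 619.36/136839.168 = 0.00453.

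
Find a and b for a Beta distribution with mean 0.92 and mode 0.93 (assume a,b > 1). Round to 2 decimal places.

Let s = a+b. Mean gives a = μs = 0.92s; mode gives (a−1)/(s−2) = 0.93.
Substituting: 0.92s − 1 = 0.93(s−2) = 0.93s − 1.86, so -0.01s = -0.86 and s = 86.0000.
Then a = 0.92×86.0000 = 79.12 and b = s−a = 6.88.

a = 79.12, b = 6.88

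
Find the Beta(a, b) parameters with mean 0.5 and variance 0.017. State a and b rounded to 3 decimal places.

a = 6.853, b = 6.853

By moment matching, a+b = μ(1−μ)/σ² − 1 = (0.5·0.5)/0.017 − 1 = 14.7059 − 1 = 13.7059.
Since a/(a+b) = μ, a = 0.5·13.7059 = 6.853 and b = 0.5·13.7059 = 6.853.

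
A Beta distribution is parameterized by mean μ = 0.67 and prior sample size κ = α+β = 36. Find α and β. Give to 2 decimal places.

α = 24.12, β = 11.88

α = μκ = 0.67×36 = 24.12 and β = (1−μ)κ = 0.33×36 = 11.88.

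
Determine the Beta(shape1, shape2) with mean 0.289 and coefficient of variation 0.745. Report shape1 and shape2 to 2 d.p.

σ = CV·μ = 0.745×0.289 = 0.21530, so σ² = 0.046356.
s+1 = μ(1−μ)/σ² = 0.205479/0.046356 = 4.4326, so s = shape1+shape2 = 3.4326.
shape1 = μs = 0.99, shape2 = (1−μ)s = 2.44.

shape1 = 0.99, shape2 = 2.44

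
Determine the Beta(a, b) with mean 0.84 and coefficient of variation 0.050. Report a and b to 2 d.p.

a = 63.16, b = 12.03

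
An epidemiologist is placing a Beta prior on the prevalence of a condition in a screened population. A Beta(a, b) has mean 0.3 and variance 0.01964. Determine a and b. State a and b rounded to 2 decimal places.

a = 2.91, b = 6.78

By moment matching, a+b = μ(1−μ)/σ² − 1 = (0.3·0.7)/0.01964 − 1 = 10.6925 − 1 = 9.6925.
Since a/(a+b) = μ, a = 0.3·9.6925 = 2.91 and b = 0.7·9.6925 = 6.78.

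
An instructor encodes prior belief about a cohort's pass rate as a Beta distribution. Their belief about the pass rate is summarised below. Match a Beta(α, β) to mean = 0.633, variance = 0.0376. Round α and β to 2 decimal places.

α = 3.28, β = 1.90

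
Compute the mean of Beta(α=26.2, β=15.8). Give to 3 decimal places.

The Beta mean is α/(α+β) = 26.2/(26.2+15.8) = 0.624.

0.624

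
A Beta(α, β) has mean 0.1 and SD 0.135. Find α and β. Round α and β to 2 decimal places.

First σ² = 0.018225. Setting α = μn, β = (1−μ)n with n = α+β,
μ(1−μ)/(n+1) = 0.018225 ⇒ n+1 = 0.09/0.018225 = 4.9383 ⇒ n = 3.9383.
Hence α = 0.1×3.9383 = 0.39, β = 0.9×3.9383 = 3.54.

α = 0.39, β = 3.54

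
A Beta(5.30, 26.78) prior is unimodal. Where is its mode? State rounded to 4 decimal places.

The density x^(α−1)(1−x)^(β−1) is maximised at (α−1)/(α+β−2) = 4.30/30.08 = 0.1430.

0.1430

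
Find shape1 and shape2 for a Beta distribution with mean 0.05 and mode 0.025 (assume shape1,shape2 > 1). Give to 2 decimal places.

shape1 = 1.90, shape2 = 36.10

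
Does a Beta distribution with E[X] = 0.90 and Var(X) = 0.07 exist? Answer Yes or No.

Yes

The Beta variance bound is σ² < μ(1−μ).
Here μ(1−μ) = 0.90×0.10 = 0.0900, and 0.07 < 0.0900.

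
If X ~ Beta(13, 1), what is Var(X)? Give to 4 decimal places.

0.0044

α+β = 14 and αβ = 13, so Var = αβ/[(α+β)²(α+β+1)] = 13/2940 = 0.0044.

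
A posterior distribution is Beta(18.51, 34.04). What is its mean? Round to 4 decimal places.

0.3522

E[X] = α/(α+β) = 18.51/52.55 = 0.3522.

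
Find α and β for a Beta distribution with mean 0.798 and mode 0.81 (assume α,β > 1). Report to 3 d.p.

α = 41.230, β = 10.437

Let s = α+β. Mean gives α = μs = 0.798s; mode gives (α−1)/(s−2) = 0.81.
Substituting: 0.798s − 1 = 0.81(s−2) = 0.81s − 1.62, so -0.012s = -0.62 and s = 51.6667.
Then α = 0.798×51.6667 = 41.230 and β = s−α = 10.437.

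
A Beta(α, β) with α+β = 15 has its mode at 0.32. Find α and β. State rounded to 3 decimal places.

For α,β>1 the mode is (α−1)/(α+β−2), so α = mode·(κ−2)+1 = 0.32×13+1 = 5.160.
And β = (1−mode)·(κ−2)+1 = 0.68×13+1 = 9.840.

α = 5.160, β = 9.840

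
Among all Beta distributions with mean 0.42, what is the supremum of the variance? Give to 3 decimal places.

Var = μ(1−μ)/(α+β+1), which approaches μ(1−μ) as α+β → 0.
So the supremum is μ(1−μ) = 0.42×0.58 = 0.244.

0.244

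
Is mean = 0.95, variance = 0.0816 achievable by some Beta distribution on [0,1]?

A Beta with mean μ has variance μ(1−μ)/(α+β+1) < μ(1−μ).
Here μ(1−μ) = 0.95×0.05 = 0.0475, and 0.0816 ≥ 0.0475.

No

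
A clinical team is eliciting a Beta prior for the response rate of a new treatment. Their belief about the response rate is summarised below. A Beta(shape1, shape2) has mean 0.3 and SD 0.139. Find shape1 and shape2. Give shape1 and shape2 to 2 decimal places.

shape1 = 2.96, shape2 = 6.91

σ² = 0.139² = 0.019321.
With s = shape1+shape2, Var = μ(1−μ)/(s+1), so s+1 = (0.3×0.7)/0.019321 = 10.8690 and s = 9.8690.
shape1 = μs = 2.96, shape2 = (1−μ)s = 6.91.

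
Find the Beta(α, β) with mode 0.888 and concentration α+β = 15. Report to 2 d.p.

α = 12.54, β = 2.46

Mode = (α−1)/(κ−2) with κ = α+β, so α−1 = 0.888·13 = 11.54.
α = 12.54; β = κ − α = 2.46.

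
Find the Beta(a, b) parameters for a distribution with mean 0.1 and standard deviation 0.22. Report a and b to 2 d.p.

First σ² = 0.0484. Setting a = μn, b = (1−μ)n with n = a+b,
μ(1−μ)/(n+1) = 0.0484 ⇒ n+1 = 0.09/0.0484 = 1.8595 ⇒ n = 0.8595.
Hence a = 0.1×0.8595 = 0.09, b = 0.9×0.8595 = 0.77.

a = 0.09, b = 0.77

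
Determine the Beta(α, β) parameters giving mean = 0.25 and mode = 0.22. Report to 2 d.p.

α = 4.67, β = 14.00

With s = α+β: μ = α/s and mode = (α−1)/(s−2). Eliminating α = μs,
μs − 1 = m(s−2) ⇒ s(μ−m) = 1−2m ⇒ s = 0.56/0.03 = 18.6667.
So α = μs = 4.67, β = (1−μ)s = 14.00.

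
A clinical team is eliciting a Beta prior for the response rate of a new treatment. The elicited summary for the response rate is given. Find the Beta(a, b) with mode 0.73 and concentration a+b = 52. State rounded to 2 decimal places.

a = 37.50, b = 14.50

For a,b>1 the mode is (a−1)/(a+b−2), so a = mode·(κ−2)+1 = 0.73×50+1 = 37.50.
And b = (1−mode)·(κ−2)+1 = 0.27×50+1 = 14.50.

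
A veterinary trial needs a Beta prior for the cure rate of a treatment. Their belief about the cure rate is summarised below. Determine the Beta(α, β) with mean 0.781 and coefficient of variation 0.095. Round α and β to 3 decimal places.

σ = CV·μ = 0.095×0.781 = 0.07419, so σ² = 0.005505.
s+1 = μ(1−μ)/σ² = 0.171039/0.005505 = 31.0703, so s = α+β = 30.0703.
α = μs = 23.485, β = (1−μ)s = 6.585.

α = 23.485, β = 6.585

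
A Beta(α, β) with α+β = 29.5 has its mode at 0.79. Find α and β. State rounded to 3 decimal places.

α = 22.725, β = 6.775

Since the density peak of Beta(α,β) is at (α−1)/(α+β−2),
α = 1 + 0.79(29.5−2) = 22.725 and β = 29.5 − 22.725 = 6.775.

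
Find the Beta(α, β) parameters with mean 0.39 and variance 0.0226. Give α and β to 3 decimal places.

Write ν = α+β; then α = μν and Var = μ(1−μ)/(ν+1).
ν = μ(1−μ)/Var − 1 = 0.2379/0.0226 − 1 = 9.5265.
α = 0.39·9.5265 = 3.715, β = 0.61·9.5265 = 5.811.

α = 3.715, β = 5.811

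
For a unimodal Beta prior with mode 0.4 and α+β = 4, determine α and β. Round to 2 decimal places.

Mode = (α−1)/(κ−2) with κ = α+β, so α−1 = 0.4·2 = 0.80.
α = 1.80; β = κ − α = 2.20.

α = 1.80, β = 2.20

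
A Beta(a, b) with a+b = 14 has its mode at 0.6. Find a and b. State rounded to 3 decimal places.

Since the density peak of Beta(a,b) is at (a−1)/(a+b−2),
a = 1 + 0.6(14−2) = 8.200 and b = 14 − 8.200 = 5.800.

a = 8.200, b = 5.800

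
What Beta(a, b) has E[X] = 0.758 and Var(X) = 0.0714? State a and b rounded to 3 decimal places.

a = 1.189, b = 0.380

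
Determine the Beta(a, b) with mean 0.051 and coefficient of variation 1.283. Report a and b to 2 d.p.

a = 0.53, b = 9.78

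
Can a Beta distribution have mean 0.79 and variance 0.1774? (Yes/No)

No

For any Beta, Var(X) < E[X]·(1−E[X]).
Here μ(1−μ) = 0.79×0.21 = 0.1659, and 0.1774 ≥ 0.1659.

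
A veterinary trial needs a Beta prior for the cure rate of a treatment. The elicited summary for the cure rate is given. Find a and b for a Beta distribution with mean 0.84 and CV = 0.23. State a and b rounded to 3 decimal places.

a = 2.185, b = 0.416

Var = (CV·μ)² = (0.23×0.84)² = 0.037326.
a+b = μ(1−μ)/Var − 1 = 0.1344/0.037326 − 1 = 2.6007.
Thus a = 0.84·2.6007 = 2.185 and b = 0.16·2.6007 = 0.416.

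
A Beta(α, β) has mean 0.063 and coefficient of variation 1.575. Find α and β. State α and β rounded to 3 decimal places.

σ = CV·μ = 1.575×0.063 = 0.09922, so σ² = 0.009846.
s+1 = μ(1−μ)/σ² = 0.059031/0.009846 = 5.9957, so s = α+β = 4.9957.
α = μs = 0.315, β = (1−μ)s = 4.681.

α = 0.315, β = 4.681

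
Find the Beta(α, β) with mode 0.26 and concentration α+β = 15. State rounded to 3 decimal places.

For α,β>1 the mode is (α−1)/(α+β−2), so α = mode·(κ−2)+1 = 0.26×13+1 = 4.380.
And β = (1−mode)·(κ−2)+1 = 0.74×13+1 = 10.620.

α = 4.380, β = 10.620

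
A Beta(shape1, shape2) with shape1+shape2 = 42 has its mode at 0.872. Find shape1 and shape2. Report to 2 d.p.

Since the density peak of Beta(shape1,shape2) is at (shape1−1)/(shape1+shape2−2),
shape1 = 1 + 0.872(42−2) = 35.88 and shape2 = 42 − 35.88 = 6.12.

shape1 = 35.88, shape2 = 6.12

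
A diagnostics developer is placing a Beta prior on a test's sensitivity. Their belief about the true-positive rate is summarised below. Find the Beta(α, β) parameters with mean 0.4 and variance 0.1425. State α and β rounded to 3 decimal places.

α = 0.274, β = 0.411

Write ν = α+β; then α = μν and Var = μ(1−μ)/(ν+1).
ν = μ(1−μ)/Var − 1 = 0.24/0.1425 − 1 = 0.6842.
α = 0.4·0.6842 = 0.274, β = 0.6·0.6842 = 0.411.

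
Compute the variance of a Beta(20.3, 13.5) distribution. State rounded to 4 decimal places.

0.0069

α+β = 33.8 and αβ = 274.05, so Var = αβ/[(α+β)²(α+β+1)] = 274.05/39756.912 = 0.0069.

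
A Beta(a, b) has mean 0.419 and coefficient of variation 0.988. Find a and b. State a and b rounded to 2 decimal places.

a = 0.18, b = 0.24

Var = (CV·μ)² = (0.988×0.419)² = 0.171373.
a+b = μ(1−μ)/Var − 1 = 0.243439/0.171373 − 1 = 0.4205.
Thus a = 0.419·0.4205 = 0.18 and b = 0.581·0.4205 = 0.24.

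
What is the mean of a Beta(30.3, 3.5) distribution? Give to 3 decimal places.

E[X] = α/(α+β) = 30.3/33.8 = 0.896.

0.896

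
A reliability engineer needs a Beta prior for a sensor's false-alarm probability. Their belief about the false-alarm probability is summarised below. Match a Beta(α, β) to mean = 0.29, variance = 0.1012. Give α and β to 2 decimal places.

α = 0.30, β = 0.73

By moment matching, α+β = μ(1−μ)/σ² − 1 = (0.29·0.71)/0.1012 − 1 = 2.0346 − 1 = 1.0346.
Since α/(α+β) = μ, α = 0.29·1.0346 = 0.30 and β = 0.71·1.0346 = 0.73.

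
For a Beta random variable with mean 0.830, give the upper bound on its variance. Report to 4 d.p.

0.1411

For fixed mean μ the Beta variance is μ(1−μ)/(α+β+1), increasing as α+β decreases.
Its least upper bound (not attained) is μ(1−μ) = 0.830·0.170 = 0.1411.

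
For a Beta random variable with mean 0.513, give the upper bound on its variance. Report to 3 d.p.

0.250

For fixed mean μ the Beta variance is μ(1−μ)/(α+β+1), increasing as α+β decreases.
Its least upper bound (not attained) is μ(1−μ) = 0.513·0.487 = 0.250.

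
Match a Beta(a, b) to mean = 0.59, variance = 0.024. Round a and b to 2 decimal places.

a = 5.36, b = 3.72

Let s = a+b. The Beta variance is μ(1−μ)/(s+1).
So s+1 = μ(1−μ)/σ² = (0.59×0.41)/0.024 = 0.2419/0.024 = 10.0792, giving s = 9.0792.
Then a = μs = 0.59×9.0792 = 5.36 and b = (1−μ)s = 0.41×9.0792 = 3.72.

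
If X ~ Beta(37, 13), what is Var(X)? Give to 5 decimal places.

0.00377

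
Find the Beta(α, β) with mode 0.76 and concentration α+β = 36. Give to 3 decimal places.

α = 26.840, β = 9.160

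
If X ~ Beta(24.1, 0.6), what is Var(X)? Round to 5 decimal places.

0.00092

μ = 24.1/24.7 = 0.975709; Var = μ(1−μ)/(α+β+1) = 0.0237014/25.7 = 0.00092.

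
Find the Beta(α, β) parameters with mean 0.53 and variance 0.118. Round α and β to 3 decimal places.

α = 0.589, β = 0.522

Let s = α+β. The Beta variance is μ(1−μ)/(s+1).
So s+1 = μ(1−μ)/σ² = (0.53×0.47)/0.118 = 0.2491/0.118 = 2.1110, giving s = 1.1110.
Then α = μs = 0.53×1.1110 = 0.589 and β = (1−μ)s = 0.47×1.1110 = 0.522.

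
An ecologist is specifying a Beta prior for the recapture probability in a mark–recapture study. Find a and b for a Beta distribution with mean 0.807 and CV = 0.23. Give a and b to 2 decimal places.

σ = CV·μ = 0.23×0.807 = 0.18561, so σ² = 0.034451.
s+1 = μ(1−μ)/σ² = 0.155751/0.034451 = 4.5209, so s = a+b = 3.5209.
a = μs = 2.84, b = (1−μ)s = 0.68.

a = 2.84, b = 0.68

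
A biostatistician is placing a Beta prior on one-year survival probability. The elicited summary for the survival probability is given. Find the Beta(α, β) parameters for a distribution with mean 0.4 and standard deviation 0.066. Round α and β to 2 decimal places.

Variance = 0.066² = 0.004356. The moment-matching identity α+β = μ(1−μ)/Var − 1 gives
α+β = 0.24/0.004356 − 1 = 54.0964, so α = μ·54.0964 = 21.64 and β = (1−μ)·54.0964 = 32.46.

α = 21.64, β = 32.46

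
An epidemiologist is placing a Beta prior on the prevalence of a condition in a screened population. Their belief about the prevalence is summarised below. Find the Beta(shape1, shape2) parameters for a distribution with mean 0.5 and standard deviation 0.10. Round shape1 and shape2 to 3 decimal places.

shape1 = 12.000, shape2 = 12.000

σ² = 0.10² = 0.0100.
With s = shape1+shape2, Var = μ(1−μ)/(s+1), so s+1 = (0.5×0.5)/0.0100 = 25.0000 and s = 24.0000.
shape1 = μs = 12.000, shape2 = (1−μ)s = 12.000.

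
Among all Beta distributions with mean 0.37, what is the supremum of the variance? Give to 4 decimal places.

Var = μ(1−μ)/(α+β+1), which approaches μ(1−μ) as α+β → 0.
So the supremum is μ(1−μ) = 0.37×0.63 = 0.2331.

0.2331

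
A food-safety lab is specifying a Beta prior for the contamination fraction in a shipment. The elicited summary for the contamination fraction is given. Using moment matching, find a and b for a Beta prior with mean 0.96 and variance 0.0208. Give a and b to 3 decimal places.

a = 0.812, b = 0.034

Let s = a+b. The Beta variance is μ(1−μ)/(s+1).
So s+1 = μ(1−μ)/σ² = (0.96×0.04)/0.0208 = 0.0384/0.0208 = 1.8462, giving s = 0.8462.
Then a = μs = 0.96×0.8462 = 0.812 and b = (1−μ)s = 0.04×0.8462 = 0.034.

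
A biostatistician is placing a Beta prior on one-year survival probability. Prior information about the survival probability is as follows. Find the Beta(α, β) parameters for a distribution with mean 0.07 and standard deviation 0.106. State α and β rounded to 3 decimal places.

Variance = 0.106² = 0.011236. The moment-matching identity α+β = μ(1−μ)/Var − 1 gives
α+β = 0.0651/0.011236 − 1 = 4.7939, so α = μ·4.7939 = 0.336 and β = (1−μ)·4.7939 = 4.458.

α = 0.336, β = 4.458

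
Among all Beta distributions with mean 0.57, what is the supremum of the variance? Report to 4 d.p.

0.2451

For fixed mean μ the Beta variance is μ(1−μ)/(α+β+1), increasing as α+β decreases.
Its least upper bound (not attained) is μ(1−μ) = 0.57·0.43 = 0.2451.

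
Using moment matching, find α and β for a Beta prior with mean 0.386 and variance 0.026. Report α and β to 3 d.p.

α = 3.133, β = 4.983

By moment matching, α+β = μ(1−μ)/σ² − 1 = (0.386·0.614)/0.026 − 1 = 9.1155 − 1 = 8.1155.
Since α/(α+β) = μ, α = 0.386·8.1155 = 3.133 and β = 0.614·8.1155 = 4.983.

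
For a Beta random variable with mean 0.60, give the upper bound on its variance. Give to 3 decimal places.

0.240

Var = μ(1−μ)/(α+β+1), which approaches μ(1−μ) as α+β → 0.
So the supremum is μ(1−μ) = 0.60×0.40 = 0.240.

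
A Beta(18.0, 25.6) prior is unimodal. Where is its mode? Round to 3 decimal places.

0.409

The density x^(α−1)(1−x)^(β−1) is maximised at (α−1)/(α+β−2) = 17.0/41.6 = 0.409.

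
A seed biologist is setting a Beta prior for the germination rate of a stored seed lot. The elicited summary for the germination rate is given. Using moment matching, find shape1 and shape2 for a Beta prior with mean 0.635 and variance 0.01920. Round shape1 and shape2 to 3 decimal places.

Let s = shape1+shape2. The Beta variance is μ(1−μ)/(s+1).
So s+1 = μ(1−μ)/σ² = (0.635×0.365)/0.01920 = 0.231775/0.01920 = 12.0716, giving s = 11.0716.
Then shape1 = μs = 0.635×11.0716 = 7.030 and shape2 = (1−μ)s = 0.365×11.0716 = 4.041.

shape1 = 7.030, shape2 = 4.041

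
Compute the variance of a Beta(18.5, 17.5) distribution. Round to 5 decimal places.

μ = 18.5/36.0 = 0.513889; Var = μ(1−μ)/(α+β+1) = 0.2498071/37.0 = 0.00675.

0.00675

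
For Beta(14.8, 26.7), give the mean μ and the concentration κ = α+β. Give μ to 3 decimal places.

μ = 0.357, κ = 41.5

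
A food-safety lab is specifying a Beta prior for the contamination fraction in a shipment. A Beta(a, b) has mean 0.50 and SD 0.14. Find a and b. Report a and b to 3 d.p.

a = 5.878, b = 5.878

Variance = 0.14² = 0.0196. The moment-matching identity a+b = μ(1−μ)/Var − 1 gives
a+b = 0.2500/0.0196 − 1 = 11.7551, so a = μ·11.7551 = 5.878 and b = (1−μ)·11.7551 = 5.878.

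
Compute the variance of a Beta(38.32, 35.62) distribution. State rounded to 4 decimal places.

0.0033

Var = αβ/[(α+β)²(α+β+1)] = (38.32×35.62)/(73.94²×74.94) = 1364.9584/409706.242584 = 0.0033.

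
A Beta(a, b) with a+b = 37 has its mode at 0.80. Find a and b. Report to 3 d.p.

Since the density peak of Beta(a,b) is at (a−1)/(a+b−2),
a = 1 + 0.80(37−2) = 29.000 and b = 37 − 29.000 = 8.000.

a = 29.000, b = 8.000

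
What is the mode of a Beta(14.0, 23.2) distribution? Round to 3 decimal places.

With α,β > 1, mode = (α−1)/(α+β−2) = 13.0/35.2 = 0.369.

0.369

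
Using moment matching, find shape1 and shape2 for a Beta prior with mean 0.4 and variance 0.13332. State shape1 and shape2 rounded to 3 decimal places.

shape1 = 0.320, shape2 = 0.480

Let s = shape1+shape2. The Beta variance is μ(1−μ)/(s+1).
So s+1 = μ(1−μ)/σ² = (0.4×0.6)/0.13332 = 0.24/0.13332 = 1.8002, giving s = 0.8002.
Then shape1 = μs = 0.4×0.8002 = 0.320 and shape2 = (1−μ)s = 0.6×0.8002 = 0.480.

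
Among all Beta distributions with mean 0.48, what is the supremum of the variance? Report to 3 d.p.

0.250

Var = μ(1−μ)/(α+β+1), which approaches μ(1−μ) as α+β → 0.
So the supremum is μ(1−μ) = 0.48×0.52 = 0.250.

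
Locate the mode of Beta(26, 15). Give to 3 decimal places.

0.641

The density x^(α−1)(1−x)^(β−1) is maximised at (α−1)/(α+β−2) = 25/39 = 0.641.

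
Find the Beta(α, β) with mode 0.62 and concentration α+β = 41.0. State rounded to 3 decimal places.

For α,β>1 the mode is (α−1)/(α+β−2), so α = mode·(κ−2)+1 = 0.62×39.0+1 = 25.180.
And β = (1−mode)·(κ−2)+1 = 0.38×39.0+1 = 15.820.

α = 25.180, β = 15.820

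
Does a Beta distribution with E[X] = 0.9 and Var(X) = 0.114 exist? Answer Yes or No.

No

The Beta variance bound is σ² < μ(1−μ).
Here μ(1−μ) = 0.9×0.1 = 0.09, and 0.114 ≥ 0.09.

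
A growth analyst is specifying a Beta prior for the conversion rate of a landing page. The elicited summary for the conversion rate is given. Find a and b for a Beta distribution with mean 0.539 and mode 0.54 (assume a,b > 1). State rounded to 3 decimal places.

a = 43.120, b = 36.880

With s = a+b: μ = a/s and mode = (a−1)/(s−2). Eliminating a = μs,
μs − 1 = m(s−2) ⇒ s(μ−m) = 1−2m ⇒ s = -0.08/-0.001 = 80.0000.
So a = μs = 43.120, b = (1−μ)s = 36.880.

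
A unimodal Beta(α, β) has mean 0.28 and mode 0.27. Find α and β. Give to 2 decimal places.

α = 12.88, β = 33.12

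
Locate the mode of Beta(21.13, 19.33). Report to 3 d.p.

The density x^(α−1)(1−x)^(β−1) is maximised at (α−1)/(α+β−2) = 20.13/38.46 = 0.523.

0.523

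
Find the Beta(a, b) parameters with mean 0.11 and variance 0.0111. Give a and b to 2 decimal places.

a = 0.86, b = 6.96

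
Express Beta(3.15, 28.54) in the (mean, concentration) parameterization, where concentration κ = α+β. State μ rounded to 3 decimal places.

μ = 0.099, κ = 31.69

κ = α+β = 3.15+28.54 = 31.69; μ = α/κ = 3.15/31.69 = 0.099.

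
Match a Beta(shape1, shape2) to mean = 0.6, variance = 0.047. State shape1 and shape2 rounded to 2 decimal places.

Write ν = shape1+shape2; then shape1 = μν and Var = μ(1−μ)/(ν+1).
ν = μ(1−μ)/Var − 1 = 0.24/0.047 − 1 = 4.1064.
shape1 = 0.6·4.1064 = 2.46, shape2 = 0.4·4.1064 = 1.64.

shape1 = 2.46, shape2 = 1.64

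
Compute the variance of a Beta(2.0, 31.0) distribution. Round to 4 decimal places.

0.0017

Var = αβ/[(α+β)²(α+β+1)] = (2.0×31.0)/(33.0²×34.0) = 62.00/37026.000 = 0.0017.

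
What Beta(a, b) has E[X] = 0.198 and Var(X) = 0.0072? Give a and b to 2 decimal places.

a = 4.17, b = 16.89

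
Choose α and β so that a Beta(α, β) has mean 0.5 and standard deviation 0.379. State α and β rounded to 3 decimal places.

σ² = 0.379² = 0.143641.
With s = α+β, Var = μ(1−μ)/(s+1), so s+1 = (0.5×0.5)/0.143641 = 1.7405 and s = 0.7405.
α = μs = 0.370, β = (1−μ)s = 0.370.

α = 0.370, β = 0.370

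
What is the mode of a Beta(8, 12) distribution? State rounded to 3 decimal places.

0.389

With α,β > 1, mode = (α−1)/(α+β−2) = 7/18 = 0.389.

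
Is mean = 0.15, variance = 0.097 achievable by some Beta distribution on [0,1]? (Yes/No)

Yes

The Beta variance bound is σ² < μ(1−μ).
Here μ(1−μ) = 0.15×0.85 = 0.1275, and 0.097 < 0.1275.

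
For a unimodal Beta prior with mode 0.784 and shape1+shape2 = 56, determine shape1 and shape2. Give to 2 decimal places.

shape1 = 43.34, shape2 = 12.66

For shape1,shape2>1 the mode is (shape1−1)/(shape1+shape2−2), so shape1 = mode·(κ−2)+1 = 0.784×54+1 = 43.34.
And shape2 = (1−mode)·(κ−2)+1 = 0.216×54+1 = 12.66.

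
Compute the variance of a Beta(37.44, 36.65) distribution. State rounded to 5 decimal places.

Var = αβ/[(α+β)²(α+β+1)] = (37.44×36.65)/(74.09²×75.09) = 1372.1760/412193.647029 = 0.00333.

0.00333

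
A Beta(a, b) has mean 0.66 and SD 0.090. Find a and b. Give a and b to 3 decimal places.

Variance = 0.090² = 0.008100. The moment-matching identity a+b = μ(1−μ)/Var − 1 gives
a+b = 0.2244/0.008100 − 1 = 26.7037, so a = μ·26.7037 = 17.624 and b = (1−μ)·26.7037 = 9.079.

a = 17.624, b = 9.079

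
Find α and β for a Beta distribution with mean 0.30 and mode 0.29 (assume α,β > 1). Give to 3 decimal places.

α = 12.600, β = 29.400

Let s = α+β. Mean gives α = μs = 0.30s; mode gives (α−1)/(s−2) = 0.29.
Substituting: 0.30s − 1 = 0.29(s−2) = 0.29s − 0.58, so 0.01s = 0.42 and s = 42.0000.
Then α = 0.30×42.0000 = 12.600 and β = s−α = 29.400.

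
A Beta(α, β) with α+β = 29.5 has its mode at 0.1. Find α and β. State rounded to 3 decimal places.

α = 3.750, β = 25.750

Mode = (α−1)/(κ−2) with κ = α+β, so α−1 = 0.1·27.5 = 2.750.
α = 3.750; β = κ − α = 25.750.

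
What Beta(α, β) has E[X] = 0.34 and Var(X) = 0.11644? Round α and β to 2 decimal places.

By moment matching, α+β = μ(1−μ)/σ² − 1 = (0.34·0.66)/0.11644 − 1 = 1.9272 − 1 = 0.9272.
Since α/(α+β) = μ, α = 0.34·0.9272 = 0.32 and β = 0.66·0.9272 = 0.61.

α = 0.32, β = 0.61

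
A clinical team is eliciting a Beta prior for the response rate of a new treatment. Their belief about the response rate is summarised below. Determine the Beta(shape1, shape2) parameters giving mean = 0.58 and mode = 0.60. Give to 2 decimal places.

Let s = shape1+shape2. Mean gives shape1 = μs = 0.58s; mode gives (shape1−1)/(s−2) = 0.60.
Substituting: 0.58s − 1 = 0.60(s−2) = 0.60s − 1.20, so -0.02s = -0.20 and s = 10.0000.
Then shape1 = 0.58×10.0000 = 5.80 and shape2 = s−shape1 = 4.20.

shape1 = 5.80, shape2 = 4.20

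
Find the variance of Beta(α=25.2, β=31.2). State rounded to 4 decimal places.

Var = αβ/[(α+β)²(α+β+1)] = (25.2×31.2)/(56.4²×57.4) = 786.24/182587.104 = 0.0043.

0.0043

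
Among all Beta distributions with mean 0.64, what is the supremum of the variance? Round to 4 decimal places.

0.2304

For fixed mean μ the Beta variance is μ(1−μ)/(α+β+1), increasing as α+β decreases.
Its least upper bound (not attained) is μ(1−μ) = 0.64·0.36 = 0.2304.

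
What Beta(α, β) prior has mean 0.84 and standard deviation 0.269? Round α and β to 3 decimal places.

σ² = 0.269² = 0.072361.
With s = α+β, Var = μ(1−μ)/(s+1), so s+1 = (0.84×0.16)/0.072361 = 1.8574 and s = 0.8574.
α = μs = 0.720, β = (1−μ)s = 0.137.

α = 0.720, β = 0.137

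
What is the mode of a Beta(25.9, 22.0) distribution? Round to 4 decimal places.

With α,β > 1, mode = (α−1)/(α+β−2) = 24.9/45.9 = 0.5425.

0.5425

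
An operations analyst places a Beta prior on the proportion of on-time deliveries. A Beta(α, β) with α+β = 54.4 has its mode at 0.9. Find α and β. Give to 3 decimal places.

α = 48.160, β = 6.240

For α,β>1 the mode is (α−1)/(α+β−2), so α = mode·(κ−2)+1 = 0.9×52.4+1 = 48.160.
And β = (1−mode)·(κ−2)+1 = 0.1×52.4+1 = 6.240.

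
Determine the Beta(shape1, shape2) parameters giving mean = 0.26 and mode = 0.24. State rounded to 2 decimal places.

shape1 = 6.76, shape2 = 19.24

With s = shape1+shape2: μ = shape1/s and mode = (shape1−1)/(s−2). Eliminating shape1 = μs,
μs − 1 = m(s−2) ⇒ s(μ−m) = 1−2m ⇒ s = 0.52/0.02 = 26.0000.
So shape1 = μs = 6.76, shape2 = (1−μ)s = 19.24.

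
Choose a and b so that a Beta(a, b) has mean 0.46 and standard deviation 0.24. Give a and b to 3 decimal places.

σ² = 0.24² = 0.0576.
With s = a+b, Var = μ(1−μ)/(s+1), so s+1 = (0.46×0.54)/0.0576 = 4.3125 and s = 3.3125.
a = μs = 1.524, b = (1−μ)s = 1.789.

a = 1.524, b = 1.789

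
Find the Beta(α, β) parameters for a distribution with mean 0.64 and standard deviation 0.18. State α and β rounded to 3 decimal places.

α = 3.911, β = 2.200

σ² = 0.18² = 0.0324.
With s = α+β, Var = μ(1−μ)/(s+1), so s+1 = (0.64×0.36)/0.0324 = 7.1111 and s = 6.1111.
α = μs = 3.911, β = (1−μ)s = 2.200.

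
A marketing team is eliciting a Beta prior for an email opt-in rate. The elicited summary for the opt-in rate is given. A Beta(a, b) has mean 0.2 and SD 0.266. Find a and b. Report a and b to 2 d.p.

a = 0.25, b = 1.01

σ² = 0.266² = 0.070756.
With s = a+b, Var = μ(1−μ)/(s+1), so s+1 = (0.2×0.8)/0.070756 = 2.2613 and s = 1.2613.
a = μs = 0.25, b = (1−μ)s = 1.01.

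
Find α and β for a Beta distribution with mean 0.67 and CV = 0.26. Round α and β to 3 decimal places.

α = 4.212, β = 2.074

Var = (CV·μ)² = (0.26×0.67)² = 0.030346.
α+β = μ(1−μ)/Var − 1 = 0.2211/0.030346 − 1 = 6.2861.
Thus α = 0.67·6.2861 = 4.212 and β = 0.33·6.2861 = 2.074.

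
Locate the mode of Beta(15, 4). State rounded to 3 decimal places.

The density x^(α−1)(1−x)^(β−1) is maximised at (α−1)/(α+β−2) = 14/17 = 0.824.

0.824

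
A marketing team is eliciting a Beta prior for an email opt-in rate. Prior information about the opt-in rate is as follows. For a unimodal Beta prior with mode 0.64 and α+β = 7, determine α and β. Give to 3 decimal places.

α = 4.200, β = 2.800

For α,β>1 the mode is (α−1)/(α+β−2), so α = mode·(κ−2)+1 = 0.64×5+1 = 4.200.
And β = (1−mode)·(κ−2)+1 = 0.36×5+1 = 2.800.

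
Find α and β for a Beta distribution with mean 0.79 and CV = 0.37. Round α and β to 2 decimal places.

Var = (CV·μ)² = (0.37×0.79)² = 0.085439.
α+β = μ(1−μ)/Var − 1 = 0.1659/0.085439 − 1 = 0.9417.
Thus α = 0.79·0.9417 = 0.74 and β = 0.21·0.9417 = 0.20.

α = 0.74, β = 0.20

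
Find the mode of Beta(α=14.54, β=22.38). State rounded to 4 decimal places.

The density x^(α−1)(1−x)^(β−1) is maximised at (α−1)/(α+β−2) = 13.54/34.92 = 0.3877.

0.3877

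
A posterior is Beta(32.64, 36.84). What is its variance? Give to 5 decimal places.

α+β = 69.48 and αβ = 1202.4576, so Var = αβ/[(α+β)²(α+β+1)] = 1202.4576/340240.113792 = 0.00353.

0.00353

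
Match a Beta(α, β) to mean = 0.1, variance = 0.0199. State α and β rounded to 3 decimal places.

α = 0.352, β = 3.170

Write ν = α+β; then α = μν and Var = μ(1−μ)/(ν+1).
ν = μ(1−μ)/Var − 1 = 0.09/0.0199 − 1 = 3.5226.
α = 0.1·3.5226 = 0.352, β = 0.9·3.5226 = 3.170.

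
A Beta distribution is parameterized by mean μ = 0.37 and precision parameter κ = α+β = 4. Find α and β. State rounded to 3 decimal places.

α = 1.480, β = 2.520

Split κ in proportion μ : (1−μ): α = 0.37·4 = 1.480, β = 4 − 1.480 = 2.520.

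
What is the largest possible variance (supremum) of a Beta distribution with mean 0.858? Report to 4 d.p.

0.1218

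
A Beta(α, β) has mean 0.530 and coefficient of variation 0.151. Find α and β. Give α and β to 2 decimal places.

α = 20.08, β = 17.81

Var = (CV·μ)² = (0.151×0.530)² = 0.006405.
α+β = μ(1−μ)/Var − 1 = 0.249100/0.006405 − 1 = 37.8927.
Thus α = 0.530·37.8927 = 20.08 and β = 0.470·37.8927 = 17.81.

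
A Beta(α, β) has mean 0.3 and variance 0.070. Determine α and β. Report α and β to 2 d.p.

α = 0.60, β = 1.40

Let s = α+β. The Beta variance is μ(1−μ)/(s+1).
So s+1 = μ(1−μ)/σ² = (0.3×0.7)/0.070 = 0.21/0.070 = 3.0000, giving s = 2.0000.
Then α = μs = 0.3×2.0000 = 0.60 and β = (1−μ)s = 0.7×2.0000 = 1.40.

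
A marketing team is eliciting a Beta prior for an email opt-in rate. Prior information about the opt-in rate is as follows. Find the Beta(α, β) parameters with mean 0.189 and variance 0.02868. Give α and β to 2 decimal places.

α = 0.82, β = 3.52

Let s = α+β. The Beta variance is μ(1−μ)/(s+1).
So s+1 = μ(1−μ)/σ² = (0.189×0.811)/0.02868 = 0.153279/0.02868 = 5.3445, giving s = 4.3445.
Then α = μs = 0.189×4.3445 = 0.82 and β = (1−μ)s = 0.811×4.3445 = 3.52.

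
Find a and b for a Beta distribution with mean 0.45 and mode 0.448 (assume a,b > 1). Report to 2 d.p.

With s = a+b: μ = a/s and mode = (a−1)/(s−2). Eliminating a = μs,
μs − 1 = m(s−2) ⇒ s(μ−m) = 1−2m ⇒ s = 0.104/0.002 = 52.0000.
So a = μs = 23.40, b = (1−μ)s = 28.60.

a = 23.40, b = 28.60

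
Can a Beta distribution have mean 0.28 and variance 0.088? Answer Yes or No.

Yes

A Beta with mean μ has variance μ(1−μ)/(α+β+1) < μ(1−μ).
Here μ(1−μ) = 0.28×0.72 = 0.2016, and 0.088 < 0.2016.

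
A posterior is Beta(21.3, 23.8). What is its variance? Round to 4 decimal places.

0.0054

μ = 21.3/45.1 = 0.472284; Var = μ(1−μ)/(α+β+1) = 0.2492318/46.1 = 0.0054.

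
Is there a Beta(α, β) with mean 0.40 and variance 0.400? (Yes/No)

A Beta with mean μ has variance μ(1−μ)/(α+β+1) < μ(1−μ).
Here μ(1−μ) = 0.40×0.60 = 0.2400, and 0.400 ≥ 0.2400.

No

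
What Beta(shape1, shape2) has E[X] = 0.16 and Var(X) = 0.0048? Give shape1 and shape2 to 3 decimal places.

Let s = shape1+shape2. The Beta variance is μ(1−μ)/(s+1).
So s+1 = μ(1−μ)/σ² = (0.16×0.84)/0.0048 = 0.1344/0.0048 = 28.0000, giving s = 27.0000.
Then shape1 = μs = 0.16×27.0000 = 4.320 and shape2 = (1−μ)s = 0.84×27.0000 = 22.680.

shape1 = 4.320, shape2 = 22.680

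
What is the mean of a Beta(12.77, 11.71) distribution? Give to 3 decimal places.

0.522

E[X] = α/(α+β) = 12.77/24.48 = 0.522.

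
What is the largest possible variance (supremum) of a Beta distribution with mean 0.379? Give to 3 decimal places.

0.235

Var = μ(1−μ)/(α+β+1), which approaches μ(1−μ) as α+β → 0.
So the supremum is μ(1−μ) = 0.379×0.621 = 0.235.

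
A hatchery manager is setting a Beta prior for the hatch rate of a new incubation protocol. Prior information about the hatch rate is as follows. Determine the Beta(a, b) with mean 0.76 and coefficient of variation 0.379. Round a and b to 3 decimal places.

a = 0.911, b = 0.288

σ = CV·μ = 0.379×0.76 = 0.28804, so σ² = 0.082967.
s+1 = μ(1−μ)/σ² = 0.1824/0.082967 = 2.1985, so s = a+b = 1.1985.
a = μs = 0.911, b = (1−μ)s = 0.288.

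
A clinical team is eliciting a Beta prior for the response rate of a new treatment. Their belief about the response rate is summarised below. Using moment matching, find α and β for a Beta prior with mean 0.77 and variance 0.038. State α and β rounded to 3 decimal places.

α = 2.819, β = 0.842

Write ν = α+β; then α = μν and Var = μ(1−μ)/(ν+1).
ν = μ(1−μ)/Var − 1 = 0.1771/0.038 − 1 = 3.6605.
α = 0.77·3.6605 = 2.819, β = 0.23·3.6605 = 0.842.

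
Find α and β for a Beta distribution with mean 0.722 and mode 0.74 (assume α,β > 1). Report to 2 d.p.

Let s = α+β. Mean gives α = μs = 0.722s; mode gives (α−1)/(s−2) = 0.74.
Substituting: 0.722s − 1 = 0.74(s−2) = 0.74s − 1.48, so -0.018s = -0.48 and s = 26.6667.
Then α = 0.722×26.6667 = 19.25 and β = s−α = 7.41.

α = 19.25, β = 7.41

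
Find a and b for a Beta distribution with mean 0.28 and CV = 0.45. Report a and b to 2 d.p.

a = 3.28, b = 8.42

σ = CV·μ = 0.45×0.28 = 0.12600, so σ² = 0.015876.
s+1 = μ(1−μ)/σ² = 0.2016/0.015876 = 12.6984, so s = a+b = 11.6984.
a = μs = 3.28, b = (1−μ)s = 8.42.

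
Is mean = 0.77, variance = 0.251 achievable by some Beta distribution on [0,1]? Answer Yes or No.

No

A Beta with mean μ has variance μ(1−μ)/(α+β+1) < μ(1−μ).
Here μ(1−μ) = 0.77×0.23 = 0.1771, and 0.251 ≥ 0.1771.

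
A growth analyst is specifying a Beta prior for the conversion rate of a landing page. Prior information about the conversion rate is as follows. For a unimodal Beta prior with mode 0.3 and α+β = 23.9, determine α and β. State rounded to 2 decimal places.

Since the density peak of Beta(α,β) is at (α−1)/(α+β−2),
α = 1 + 0.3(23.9−2) = 7.57 and β = 23.9 − 7.57 = 16.33.

α = 7.57, β = 16.33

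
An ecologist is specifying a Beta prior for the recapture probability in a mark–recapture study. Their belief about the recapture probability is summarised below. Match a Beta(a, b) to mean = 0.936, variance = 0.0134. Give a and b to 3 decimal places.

a = 3.248, b = 0.222

By moment matching, a+b = μ(1−μ)/σ² − 1 = (0.936·0.064)/0.0134 − 1 = 4.4704 − 1 = 3.4704.
Since a/(a+b) = μ, a = 0.936·3.4704 = 3.248 and b = 0.064·3.4704 = 0.222.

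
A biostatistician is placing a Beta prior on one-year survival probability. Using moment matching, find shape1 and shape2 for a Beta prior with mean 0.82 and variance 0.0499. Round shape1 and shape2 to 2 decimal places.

Let s = shape1+shape2. The Beta variance is μ(1−μ)/(s+1).
So s+1 = μ(1−μ)/σ² = (0.82×0.18)/0.0499 = 0.1476/0.0499 = 2.9579, giving s = 1.9579.
Then shape1 = μs = 0.82×1.9579 = 1.61 and shape2 = (1−μ)s = 0.18×1.9579 = 0.35.

shape1 = 1.61, shape2 = 0.35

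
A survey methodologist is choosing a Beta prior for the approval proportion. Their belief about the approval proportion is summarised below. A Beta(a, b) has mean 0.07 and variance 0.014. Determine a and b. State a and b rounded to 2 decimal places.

Let s = a+b. The Beta variance is μ(1−μ)/(s+1).
So s+1 = μ(1−μ)/σ² = (0.07×0.93)/0.014 = 0.0651/0.014 = 4.6500, giving s = 3.6500.
Then a = μs = 0.07×3.6500 = 0.26 and b = (1−μ)s = 0.93×3.6500 = 3.39.

a = 0.26, b = 3.39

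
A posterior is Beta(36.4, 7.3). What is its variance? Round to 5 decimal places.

0.00311

Var = αβ/[(α+β)²(α+β+1)] = (36.4×7.3)/(43.7²×44.7) = 265.72/85363.143 = 0.00311.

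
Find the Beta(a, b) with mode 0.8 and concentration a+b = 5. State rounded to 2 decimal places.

a = 3.40, b = 1.60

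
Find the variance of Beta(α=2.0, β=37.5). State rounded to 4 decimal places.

0.0012

α+β = 39.5 and αβ = 75.00, so Var = αβ/[(α+β)²(α+β+1)] = 75.00/63190.125 = 0.0012.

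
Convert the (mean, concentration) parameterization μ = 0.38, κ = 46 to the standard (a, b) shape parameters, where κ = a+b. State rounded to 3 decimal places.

a = 17.480, b = 28.520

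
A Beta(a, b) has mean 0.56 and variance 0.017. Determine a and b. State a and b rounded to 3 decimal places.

By moment matching, a+b = μ(1−μ)/σ² − 1 = (0.56·0.44)/0.017 − 1 = 14.4941 − 1 = 13.4941.
Since a/(a+b) = μ, a = 0.56·13.4941 = 7.557 and b = 0.44·13.4941 = 5.937.

a = 7.557, b = 5.937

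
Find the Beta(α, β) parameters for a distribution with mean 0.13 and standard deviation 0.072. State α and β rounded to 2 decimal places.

First σ² = 0.005184. Setting α = μn, β = (1−μ)n with n = α+β,
μ(1−μ)/(n+1) = 0.005184 ⇒ n+1 = 0.1131/0.005184 = 21.8171 ⇒ n = 20.8171.
Hence α = 0.13×20.8171 = 2.71, β = 0.87×20.8171 = 18.11.

α = 2.71, β = 18.11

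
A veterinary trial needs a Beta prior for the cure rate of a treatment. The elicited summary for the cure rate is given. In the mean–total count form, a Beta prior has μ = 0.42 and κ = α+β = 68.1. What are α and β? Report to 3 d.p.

α = 28.602, β = 39.498

α = μκ = 0.42×68.1 = 28.602 and β = (1−μ)κ = 0.58×68.1 = 39.498.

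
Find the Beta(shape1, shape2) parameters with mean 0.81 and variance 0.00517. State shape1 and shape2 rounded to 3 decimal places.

Let s = shape1+shape2. The Beta variance is μ(1−μ)/(s+1).
So s+1 = μ(1−μ)/σ² = (0.81×0.19)/0.00517 = 0.1539/0.00517 = 29.7679, giving s = 28.7679.
Then shape1 = μs = 0.81×28.7679 = 23.302 and shape2 = (1−μ)s = 0.19×28.7679 = 5.466.

shape1 = 23.302, shape2 = 5.466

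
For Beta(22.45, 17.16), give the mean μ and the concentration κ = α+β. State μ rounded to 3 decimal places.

κ = α+β = 22.45+17.16 = 39.61; μ = α/κ = 22.45/39.61 = 0.567.

μ = 0.567, κ = 39.61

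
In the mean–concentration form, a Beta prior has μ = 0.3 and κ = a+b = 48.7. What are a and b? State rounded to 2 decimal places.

Split κ in proportion μ : (1−μ): a = 0.3·48.7 = 14.61, b = 48.7 − 14.61 = 34.09.

a = 14.61, b = 34.09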